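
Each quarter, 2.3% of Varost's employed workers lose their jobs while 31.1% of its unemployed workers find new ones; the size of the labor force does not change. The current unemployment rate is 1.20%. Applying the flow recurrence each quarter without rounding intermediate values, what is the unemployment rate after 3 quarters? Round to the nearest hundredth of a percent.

Unemployment rate after three quarters ≈ 5.21%.

With a fixed labor force, u_{t+1} = u_t + s·(1−u_t) − f·u_t = u_t·(1−s−f) + s.
Here 1−s−f = 0.666 and s = 0.023.
u_1 = 0.012000 × 0.666 + 0.023 = 0.030992.
u_2 = 0.030992 × 0.666 + 0.023 = 0.043641.
u_3 = 0.043641 × 0.666 + 0.023 = 0.052065.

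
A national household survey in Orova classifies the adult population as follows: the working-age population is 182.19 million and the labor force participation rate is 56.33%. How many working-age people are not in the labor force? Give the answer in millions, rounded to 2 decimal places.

Share not in the labor force = 1 − 0.5633 = 0.4367.
Not in labor force = 0.4367 × 182.19 ≈ 79.56 million.

About 79.56 million are not in the labor force.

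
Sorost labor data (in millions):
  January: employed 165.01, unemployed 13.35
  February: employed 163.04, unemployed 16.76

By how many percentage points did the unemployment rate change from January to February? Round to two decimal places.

January: labor force = 165.01 + 13.35 = 178.36; u = 13.35/178.36 = 7.48%.
February: labor force = 163.04 + 16.76 = 179.80; u = 16.76/179.80 = 9.32%.
Change = 9.32% − 7.48% = +1.84 pp.

The unemployment rate changed by +1.84 percentage points.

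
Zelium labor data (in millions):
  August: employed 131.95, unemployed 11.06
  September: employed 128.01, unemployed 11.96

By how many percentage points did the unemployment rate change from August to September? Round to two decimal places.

August: labor force = 131.95 + 11.06 = 143.01; u = 11.06/143.01 = 7.73%.
September: labor force = 128.01 + 11.96 = 139.97; u = 11.96/139.97 = 8.54%.
Change = 8.54% − 7.73% = +0.81 pp.

The unemployment rate changed by +0.81 percentage points.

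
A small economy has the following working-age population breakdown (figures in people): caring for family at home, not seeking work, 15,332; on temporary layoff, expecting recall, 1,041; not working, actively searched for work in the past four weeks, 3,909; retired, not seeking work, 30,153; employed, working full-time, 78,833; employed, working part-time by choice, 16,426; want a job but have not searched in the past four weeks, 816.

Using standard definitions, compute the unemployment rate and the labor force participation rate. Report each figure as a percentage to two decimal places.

Unemployment rate ≈ 4.94%; labor force participation rate ≈ 68.40%.

Employed = 78,833 + 16,426 = 95,259.
Unemployed = 1,041 + 3,909 = 4,950 (jobless and actively searching, or on temporary layoff).
Labor force = 95,259 + 4,950 = 100,209.
Not in labor force = 15,332 + 30,153 + 816 = 46,301 (those not working and not actively searching are outside the labor force — including those who want a job but have given up searching).
Civilian working-age population = 100,209 + 46,301 = 146,510.
Unemployment rate = 4,950 / 100,209 = 4.94%.
Labor force participation rate = 100,209 / 146,510 = 68.40%.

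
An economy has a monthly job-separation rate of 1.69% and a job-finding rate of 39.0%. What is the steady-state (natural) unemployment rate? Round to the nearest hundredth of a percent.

Steady-state unemployment rate ≈ 4.15%.

At steady state the flows balance: s·E = f·U, so U/(E+U) = s/(s+f).
u* = 1.69 / (1.69 + 39.0) = 1.69 / 40.69 = 4.15%.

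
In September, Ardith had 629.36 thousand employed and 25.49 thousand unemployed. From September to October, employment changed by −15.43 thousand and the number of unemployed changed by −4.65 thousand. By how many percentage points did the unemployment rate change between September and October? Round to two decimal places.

September: labor force = 629.36 + 25.49 = 654.85; u = 25.49/654.85 = 3.89%.
October: labor force = 613.93 + 20.84 = 634.77; u = 20.84/634.77 = 3.28%.
Change = 3.28% − 3.89% = −0.61 pp.

The unemployment rate changed by −0.61 percentage points.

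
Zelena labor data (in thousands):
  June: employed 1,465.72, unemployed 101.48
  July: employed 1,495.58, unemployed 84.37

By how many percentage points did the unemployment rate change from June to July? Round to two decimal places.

June: labor force = 1,465.72 + 101.48 = 1,567.20; u = 101.48/1,567.20 = 6.48%.
July: labor force = 1,495.58 + 84.37 = 1,579.95; u = 84.37/1,579.95 = 5.34%.
Change = 5.34% − 6.48% = −1.14 pp.

The unemployment rate changed by −1.14 percentage points.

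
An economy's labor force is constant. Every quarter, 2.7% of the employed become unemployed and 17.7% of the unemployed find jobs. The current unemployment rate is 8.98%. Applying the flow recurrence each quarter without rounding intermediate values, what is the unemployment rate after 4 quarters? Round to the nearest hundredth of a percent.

With a fixed labor force, u_{t+1} = u_t + s·(1−u_t) − f·u_t = u_t·(1−s−f) + s.
Here 1−s−f = 0.796 and s = 0.027.
u_1 = 0.089800 × 0.796 + 0.027 = 0.098481.
u_2 = 0.098481 × 0.796 + 0.027 = 0.105391.
u_3 = 0.105391 × 0.796 + 0.027 = 0.110891.
u_4 = 0.110891 × 0.796 + 0.027 = 0.115269.

Unemployment rate after four quarters ≈ 11.53%.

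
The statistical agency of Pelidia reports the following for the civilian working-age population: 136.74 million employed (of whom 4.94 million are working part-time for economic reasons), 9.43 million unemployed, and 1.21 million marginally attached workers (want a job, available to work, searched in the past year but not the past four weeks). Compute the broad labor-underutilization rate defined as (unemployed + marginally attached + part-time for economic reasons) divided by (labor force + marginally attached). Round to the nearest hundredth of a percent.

Labor force = 136.74 + 9.43 = 146.17 million.
Numerator = 9.43 + 1.21 + 4.94 = 15.58 million.
Denominator = 146.17 + 1.21 = 147.38 million.
Broad rate = 15.58 / 147.38 = 10.57%.

Broad underutilization rate ≈ 10.57%.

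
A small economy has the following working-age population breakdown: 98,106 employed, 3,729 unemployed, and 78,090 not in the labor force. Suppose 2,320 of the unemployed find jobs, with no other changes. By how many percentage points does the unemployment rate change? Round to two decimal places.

Initially, labor force = 98,106 + 3,729 = 101,835, so u = 3,729/101,835 = 3.66%.
After the change, unemployed falls and employed rises by 2,320; labor force unchanged → E = 100,426, U = 1,409, labor force = 101,835.
New unemployment rate = 1,409 / 101,835 = 1.38%.
Change = 1.38% − 3.66% = −2.28 percentage points.

The unemployment rate changes by −2.28 percentage points.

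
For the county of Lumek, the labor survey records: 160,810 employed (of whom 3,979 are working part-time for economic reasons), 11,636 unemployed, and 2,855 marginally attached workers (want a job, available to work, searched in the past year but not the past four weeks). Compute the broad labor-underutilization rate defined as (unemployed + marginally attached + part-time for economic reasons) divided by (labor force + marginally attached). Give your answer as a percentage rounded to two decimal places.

Labor force = 160,810 + 11,636 = 172,446.
Numerator = 11,636 + 2,855 + 3,979 = 18,470.
Denominator = 172,446 + 2,855 = 175,301.
Broad rate = 18,470 / 175,301 = 10.54%.

Broad underutilization rate ≈ 10.54%.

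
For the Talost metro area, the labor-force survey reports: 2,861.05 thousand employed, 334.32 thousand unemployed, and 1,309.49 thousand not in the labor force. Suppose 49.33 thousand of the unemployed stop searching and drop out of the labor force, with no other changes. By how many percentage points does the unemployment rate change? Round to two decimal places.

Initially, labor force = 2,861.05 + 334.32 = 3,195.37 thousand, so u = 334.32/3,195.37 = 10.46%.
After the change, unemployed and labor force both fall by 49.33 → E = 2,861.05, U = 284.99, labor force = 3,146.04 thousand.
New unemployment rate = 284.99 / 3,146.04 = 9.06%.
Change = 9.06% − 10.46% = −1.40 percentage points.

The unemployment rate changes by −1.40 percentage points.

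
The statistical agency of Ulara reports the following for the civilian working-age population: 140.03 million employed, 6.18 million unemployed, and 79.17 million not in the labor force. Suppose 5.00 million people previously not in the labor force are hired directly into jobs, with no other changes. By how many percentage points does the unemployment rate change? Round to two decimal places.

The unemployment rate changes by −0.14 percentage points.

Initially, labor force = 140.03 + 6.18 = 146.21 million, so u = 6.18/146.21 = 4.23%.
After the change, employed and labor force both rise by 5.00; unemployed unchanged → E = 145.03, U = 6.18, labor force = 151.21 million.
New unemployment rate = 6.18 / 151.21 = 4.09%.
Change = 4.09% − 4.23% = −0.14 percentage points.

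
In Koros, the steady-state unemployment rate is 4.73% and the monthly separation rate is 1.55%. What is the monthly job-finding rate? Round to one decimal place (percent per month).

Job-finding rate ≈ 31.2% per month.

From u* = s/(s+f): f = s·(1−u)/u.
f = 1.55 × (1 − 0.0473) / 0.0473 = 1.4767 / 0.0473 ≈ 31.2% per month.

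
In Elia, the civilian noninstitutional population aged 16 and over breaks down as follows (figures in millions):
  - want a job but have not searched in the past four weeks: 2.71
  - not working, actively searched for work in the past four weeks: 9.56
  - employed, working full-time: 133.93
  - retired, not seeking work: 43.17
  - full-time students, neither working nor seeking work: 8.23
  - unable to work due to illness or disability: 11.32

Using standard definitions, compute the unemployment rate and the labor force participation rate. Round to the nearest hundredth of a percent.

Employed = 133.93 million.
Unemployed = 9.56 million.
Labor force = 133.93 + 9.56 = 143.49 million.
Not in labor force = 2.71 + 43.17 + 8.23 + 11.32 = 65.43 million (those not working and not actively searching are outside the labor force — including those who want a job but have given up searching).
Civilian working-age population = 143.49 + 65.43 = 208.92 million.
Unemployment rate = 9.56 / 143.49 = 6.66%.
Labor force participation rate = 143.49 / 208.92 = 68.68%.

Unemployment rate ≈ 6.66%; labor force participation rate ≈ 68.68%.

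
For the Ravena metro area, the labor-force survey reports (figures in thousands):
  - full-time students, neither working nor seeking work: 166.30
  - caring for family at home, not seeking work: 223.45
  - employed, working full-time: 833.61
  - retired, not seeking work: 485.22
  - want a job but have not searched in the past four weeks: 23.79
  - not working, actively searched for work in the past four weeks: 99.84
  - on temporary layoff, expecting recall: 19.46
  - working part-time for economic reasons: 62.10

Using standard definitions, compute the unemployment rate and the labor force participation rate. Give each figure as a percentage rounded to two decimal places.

Unemployment rate ≈ 11.75%; labor force participation rate ≈ 53.04%.

Employed = 833.61 + 62.10 = 895.71 thousand (anyone who worked, including part-time for economic reasons, counts as employed).
Unemployed = 99.84 + 19.46 = 119.30 thousand (jobless and actively searching, or on temporary layoff).
Labor force = 895.71 + 119.30 = 1,015.01 thousand.
Not in labor force = 166.30 + 223.45 + 485.22 + 23.79 = 898.76 thousand (those not working and not actively searching are outside the labor force — including those who want a job but have given up searching).
Civilian working-age population = 1,015.01 + 898.76 = 1,913.77 thousand.
Unemployment rate = 119.30 / 1,015.01 = 11.75%.
Labor force participation rate = 1,015.01 / 1,913.77 = 53.04%.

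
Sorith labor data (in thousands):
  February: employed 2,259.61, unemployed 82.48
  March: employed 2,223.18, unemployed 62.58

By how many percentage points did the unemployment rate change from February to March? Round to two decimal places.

February: labor force = 2,259.61 + 82.48 = 2,342.09; u = 82.48/2,342.09 = 3.52%.
March: labor force = 2,223.18 + 62.58 = 2,285.76; u = 62.58/2,285.76 = 2.74%.
Change = 2.74% − 3.52% = −0.78 pp.

The unemployment rate changed by −0.78 percentage points.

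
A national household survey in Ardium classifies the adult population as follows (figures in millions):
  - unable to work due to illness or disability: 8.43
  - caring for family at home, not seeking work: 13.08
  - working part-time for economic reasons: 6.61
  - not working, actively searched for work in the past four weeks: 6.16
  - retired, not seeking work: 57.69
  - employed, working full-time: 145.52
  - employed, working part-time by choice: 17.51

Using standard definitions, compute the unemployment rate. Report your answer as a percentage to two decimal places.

Employed = 6.61 + 145.52 + 17.51 = 169.64 million (anyone who worked, including part-time for economic reasons, counts as employed).
Unemployed = 6.16 million.
Labor force = 169.64 + 6.16 = 175.80 million.
Unemployment rate = 6.16 / 175.80 = 3.50%.

Unemployment rate ≈ 3.50%.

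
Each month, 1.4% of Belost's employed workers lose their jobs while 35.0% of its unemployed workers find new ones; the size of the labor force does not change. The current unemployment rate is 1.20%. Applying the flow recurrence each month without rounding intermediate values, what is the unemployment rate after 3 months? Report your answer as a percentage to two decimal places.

Unemployment rate after three months ≈ 3.17%.

With a fixed labor force, u_{t+1} = u_t + s·(1−u_t) − f·u_t = u_t·(1−s−f) + s.
Here 1−s−f = 0.636 and s = 0.014.
u_1 = 0.012000 × 0.636 + 0.014 = 0.021632.
u_2 = 0.021632 × 0.636 + 0.014 = 0.027758.
u_3 = 0.027758 × 0.636 + 0.014 = 0.031654.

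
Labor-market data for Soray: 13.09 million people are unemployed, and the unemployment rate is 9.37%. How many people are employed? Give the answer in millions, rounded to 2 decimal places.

Labor force = U / u = 13.09 / 0.0937 ≈ 139.70 million.
Employed = labor force − unemployed = 139.70 − 13.09 = 126.61 million.

About 126.61 million are employed.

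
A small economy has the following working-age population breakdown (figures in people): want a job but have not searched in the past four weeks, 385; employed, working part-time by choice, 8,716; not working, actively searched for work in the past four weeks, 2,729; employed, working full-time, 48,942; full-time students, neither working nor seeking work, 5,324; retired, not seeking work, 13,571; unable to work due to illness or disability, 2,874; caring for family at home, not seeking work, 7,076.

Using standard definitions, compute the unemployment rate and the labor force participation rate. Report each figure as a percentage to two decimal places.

Unemployment rate ≈ 4.52%; labor force participation rate ≈ 67.38%.

Employed = 8,716 + 48,942 = 57,658.
Unemployed = 2,729.
Labor force = 57,658 + 2,729 = 60,387.
Not in labor force = 385 + 5,324 + 13,571 + 2,874 + 7,076 = 29,230 (those not working and not actively searching are outside the labor force — including those who want a job but have given up searching).
Civilian working-age population = 60,387 + 29,230 = 89,617.
Unemployment rate = 2,729 / 60,387 = 4.52%.
Labor force participation rate = 60,387 / 89,617 = 67.38%.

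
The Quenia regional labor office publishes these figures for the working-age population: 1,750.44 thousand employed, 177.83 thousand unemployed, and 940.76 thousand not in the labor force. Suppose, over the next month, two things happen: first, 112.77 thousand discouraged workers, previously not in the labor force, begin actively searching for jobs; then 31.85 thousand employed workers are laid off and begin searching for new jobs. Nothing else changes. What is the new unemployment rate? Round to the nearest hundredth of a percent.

Initially, labor force = 1,750.44 + 177.83 = 1,928.27 thousand, so u = 177.83/1,928.27 = 9.22%.
After the first change, unemployed and labor force both rise by 112.77 → E = 1,750.44, U = 290.60, labor force = 2,041.04 thousand.
After the second change, employed falls and unemployed rises by 31.85; labor force unchanged → E = 1,718.59, U = 322.45, labor force = 2,041.04 thousand.
New unemployment rate = 322.45 / 2,041.04 = 15.80%.

New unemployment rate ≈ 15.80%.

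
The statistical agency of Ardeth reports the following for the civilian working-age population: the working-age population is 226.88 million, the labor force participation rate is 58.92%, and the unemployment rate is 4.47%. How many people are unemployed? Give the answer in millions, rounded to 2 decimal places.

Labor force = 0.5892 × 226.88 = 133.68 million.
Unemployed = 0.0447 × 133.68 ≈ 5.98 million.

About 5.98 million are unemployed.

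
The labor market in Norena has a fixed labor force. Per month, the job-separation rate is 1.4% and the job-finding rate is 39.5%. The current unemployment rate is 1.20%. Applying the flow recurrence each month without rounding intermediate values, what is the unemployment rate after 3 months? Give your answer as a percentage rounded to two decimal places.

With a fixed labor force, u_{t+1} = u_t + s·(1−u_t) − f·u_t = u_t·(1−s−f) + s.
Here 1−s−f = 0.591 and s = 0.014.
u_1 = 0.012000 × 0.591 + 0.014 = 0.021092.
u_2 = 0.021092 × 0.591 + 0.014 = 0.026465.
u_3 = 0.026465 × 0.591 + 0.014 = 0.029641.

Unemployment rate after three months ≈ 2.96%.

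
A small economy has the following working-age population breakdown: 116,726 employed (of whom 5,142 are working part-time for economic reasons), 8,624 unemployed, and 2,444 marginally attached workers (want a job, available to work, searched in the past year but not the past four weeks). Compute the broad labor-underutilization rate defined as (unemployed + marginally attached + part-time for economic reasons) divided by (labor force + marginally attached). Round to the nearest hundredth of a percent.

Broad underutilization rate ≈ 12.68%.

Labor force = 116,726 + 8,624 = 125,350.
Numerator = 8,624 + 2,444 + 5,142 = 16,210.
Denominator = 125,350 + 2,444 = 127,794.
Broad rate = 16,210 / 127,794 = 12.68%.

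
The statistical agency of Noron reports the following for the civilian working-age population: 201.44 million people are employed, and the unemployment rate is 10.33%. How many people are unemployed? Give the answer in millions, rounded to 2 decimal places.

About 23.21 million are unemployed.

Let U be the number unemployed. The labor force is E + U, and U/(E+U) = 0.1033.
So U = 0.1033 × 201.44 / (1 − 0.1033) = 20.8088 / 0.8967 ≈ 23.21 million.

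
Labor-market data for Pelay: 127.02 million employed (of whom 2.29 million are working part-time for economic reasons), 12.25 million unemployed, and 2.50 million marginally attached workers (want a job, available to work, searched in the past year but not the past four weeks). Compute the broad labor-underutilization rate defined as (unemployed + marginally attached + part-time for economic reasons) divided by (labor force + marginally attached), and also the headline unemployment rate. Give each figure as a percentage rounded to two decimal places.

Broad underutilization rate ≈ 12.02%; headline unemployment rate ≈ 8.80%.

Labor force = 127.02 + 12.25 = 139.27 million.
Numerator = 12.25 + 2.50 + 2.29 = 17.04 million.
Denominator = 139.27 + 2.50 = 141.77 million.
Broad rate = 17.04 / 141.77 = 12.02%.
Headline unemployment rate = 12.25 / 139.27 = 8.80%.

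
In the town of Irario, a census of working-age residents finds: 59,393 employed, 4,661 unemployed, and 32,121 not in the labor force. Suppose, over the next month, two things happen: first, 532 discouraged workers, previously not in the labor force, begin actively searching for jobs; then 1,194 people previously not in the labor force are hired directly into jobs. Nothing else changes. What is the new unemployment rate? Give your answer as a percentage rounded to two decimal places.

New unemployment rate ≈ 7.89%.

Initially, labor force = 59,393 + 4,661 = 64,054, so u = 4,661/64,054 = 7.28%.
After the first change, unemployed and labor force both rise by 532 → E = 59,393, U = 5,193, labor force = 64,586.
After the second change, employed and labor force both rise by 1,194; unemployed unchanged → E = 60,587, U = 5,193, labor force = 65,780.
New unemployment rate = 5,193 / 65,780 = 7.89%.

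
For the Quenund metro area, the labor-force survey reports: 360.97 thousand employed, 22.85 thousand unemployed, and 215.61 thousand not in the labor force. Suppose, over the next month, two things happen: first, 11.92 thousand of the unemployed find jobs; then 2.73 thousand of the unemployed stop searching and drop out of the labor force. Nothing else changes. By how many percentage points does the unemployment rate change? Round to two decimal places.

Initially, labor force = 360.97 + 22.85 = 383.82 thousand, so u = 22.85/383.82 = 5.95%.
After the first change, unemployed falls and employed rises by 11.92; labor force unchanged → E = 372.89, U = 10.93, labor force = 383.82 thousand.
After the second change, unemployed and labor force both fall by 2.73 → E = 372.89, U = 8.20, labor force = 381.09 thousand.
New unemployment rate = 8.20 / 381.09 = 2.15%.
Change = 2.15% − 5.95% = −3.80 percentage points.

The unemployment rate changes by −3.80 percentage points.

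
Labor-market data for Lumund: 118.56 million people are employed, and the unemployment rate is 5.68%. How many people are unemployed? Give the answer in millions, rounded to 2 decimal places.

About 7.14 million are unemployed.

Let U be the number unemployed. The labor force is E + U, and U/(E+U) = 0.0568.
So U = 0.0568 × 118.56 / (1 − 0.0568) = 6.7342 / 0.9432 ≈ 7.14 million.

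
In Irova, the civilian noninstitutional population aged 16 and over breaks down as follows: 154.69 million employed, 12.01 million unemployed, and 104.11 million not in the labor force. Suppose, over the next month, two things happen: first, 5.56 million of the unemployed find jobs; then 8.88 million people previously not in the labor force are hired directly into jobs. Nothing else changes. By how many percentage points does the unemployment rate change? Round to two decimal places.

Initially, labor force = 154.69 + 12.01 = 166.70 million, so u = 12.01/166.70 = 7.20%.
After the first change, unemployed falls and employed rises by 5.56; labor force unchanged → E = 160.25, U = 6.45, labor force = 166.70 million.
After the second change, employed and labor force both rise by 8.88; unemployed unchanged → E = 169.13, U = 6.45, labor force = 175.58 million.
New unemployment rate = 6.45 / 175.58 = 3.67%.
Change = 3.67% − 7.20% = −3.53 percentage points.

The unemployment rate changes by −3.53 percentage points.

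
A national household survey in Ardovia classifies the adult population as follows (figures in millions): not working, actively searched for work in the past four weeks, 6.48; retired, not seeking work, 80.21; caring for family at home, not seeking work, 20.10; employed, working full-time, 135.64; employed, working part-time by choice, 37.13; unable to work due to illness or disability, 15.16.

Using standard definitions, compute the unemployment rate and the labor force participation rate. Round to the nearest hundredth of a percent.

Unemployment rate ≈ 3.62%; labor force participation rate ≈ 60.82%.

Employed = 135.64 + 37.13 = 172.77 million.
Unemployed = 6.48 million.
Labor force = 172.77 + 6.48 = 179.25 million.
Not in labor force = 80.21 + 20.10 + 15.16 = 115.47 million (those not working and not actively searching are outside the labor force).
Civilian working-age population = 179.25 + 115.47 = 294.72 million.
Unemployment rate = 6.48 / 179.25 = 3.62%.
Labor force participation rate = 179.25 / 294.72 = 60.82%.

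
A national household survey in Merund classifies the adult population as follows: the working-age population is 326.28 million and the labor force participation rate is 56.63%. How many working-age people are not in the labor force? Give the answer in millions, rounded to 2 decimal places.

About 141.51 million are not in the labor force.

Share not in the labor force = 1 − 0.5663 = 0.4337.
Not in labor force = 0.4337 × 326.28 ≈ 141.51 million.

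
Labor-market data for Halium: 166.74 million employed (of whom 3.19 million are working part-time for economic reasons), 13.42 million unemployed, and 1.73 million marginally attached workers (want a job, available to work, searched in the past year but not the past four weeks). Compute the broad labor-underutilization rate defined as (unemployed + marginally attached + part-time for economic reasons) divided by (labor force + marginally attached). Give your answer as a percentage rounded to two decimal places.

Labor force = 166.74 + 13.42 = 180.16 million.
Numerator = 13.42 + 1.73 + 3.19 = 18.34 million.
Denominator = 180.16 + 1.73 = 181.89 million.
Broad rate = 18.34 / 181.89 = 10.08%.

Broad underutilization rate ≈ 10.08%.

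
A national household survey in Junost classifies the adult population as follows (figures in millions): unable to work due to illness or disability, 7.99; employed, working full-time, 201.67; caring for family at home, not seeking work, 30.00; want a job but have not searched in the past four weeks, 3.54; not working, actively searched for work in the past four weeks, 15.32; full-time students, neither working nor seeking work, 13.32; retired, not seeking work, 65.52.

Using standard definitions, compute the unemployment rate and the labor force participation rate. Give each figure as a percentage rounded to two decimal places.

Employed = 201.67 million.
Unemployed = 15.32 million.
Labor force = 201.67 + 15.32 = 216.99 million.
Not in labor force = 7.99 + 30.00 + 3.54 + 13.32 + 65.52 = 120.37 million (those not working and not actively searching are outside the labor force — including those who want a job but have given up searching).
Civilian working-age population = 216.99 + 120.37 = 337.36 million.
Unemployment rate = 15.32 / 216.99 = 7.06%.
Labor force participation rate = 216.99 / 337.36 = 64.32%.

Unemployment rate ≈ 7.06%; labor force participation rate ≈ 64.32%.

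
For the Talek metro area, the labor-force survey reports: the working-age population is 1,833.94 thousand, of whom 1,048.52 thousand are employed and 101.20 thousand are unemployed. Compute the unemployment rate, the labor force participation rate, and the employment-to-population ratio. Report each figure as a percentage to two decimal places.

Labor force = employed + unemployed = 1,048.52 + 101.20 = 1,149.72 thousand.
Unemployment rate = 101.20 / 1,149.72 = 8.80%.
Labor force participation rate = 1,149.72 / 1,833.94 = 62.69%.
Employment-population ratio = 1,048.52 / 1,833.94 = 57.17%.

Unemployment rate ≈ 8.80%; labor force participation rate ≈ 62.69%; employment-population ratio ≈ 57.17%.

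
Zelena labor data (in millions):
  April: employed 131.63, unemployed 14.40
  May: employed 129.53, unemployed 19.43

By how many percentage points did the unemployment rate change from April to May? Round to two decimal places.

The unemployment rate changed by +3.18 percentage points.

April: labor force = 131.63 + 14.40 = 146.03; u = 14.40/146.03 = 9.86%.
May: labor force = 129.53 + 19.43 = 148.96; u = 19.43/148.96 = 13.04%.
Change = 13.04% − 9.86% = +3.18 pp.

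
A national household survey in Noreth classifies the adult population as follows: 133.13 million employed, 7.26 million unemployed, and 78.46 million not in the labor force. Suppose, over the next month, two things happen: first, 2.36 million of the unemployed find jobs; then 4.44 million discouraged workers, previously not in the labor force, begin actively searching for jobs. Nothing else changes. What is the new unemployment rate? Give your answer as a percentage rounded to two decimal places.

Initially, labor force = 133.13 + 7.26 = 140.39 million, so u = 7.26/140.39 = 5.17%.
After the first change, unemployed falls and employed rises by 2.36; labor force unchanged → E = 135.49, U = 4.90, labor force = 140.39 million.
After the second change, unemployed and labor force both rise by 4.44 → E = 135.49, U = 9.34, labor force = 144.83 million.
New unemployment rate = 9.34 / 144.83 = 6.45%.

New unemployment rate ≈ 6.45%.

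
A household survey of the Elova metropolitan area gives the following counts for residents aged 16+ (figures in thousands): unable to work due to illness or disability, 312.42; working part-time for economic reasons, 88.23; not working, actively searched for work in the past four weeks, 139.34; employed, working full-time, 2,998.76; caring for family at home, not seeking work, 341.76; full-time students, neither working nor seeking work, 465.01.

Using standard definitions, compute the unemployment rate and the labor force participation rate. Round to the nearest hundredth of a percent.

Unemployment rate ≈ 4.32%; labor force participation rate ≈ 74.24%.

Employed = 88.23 + 2,998.76 = 3,086.99 thousand (anyone who worked, including part-time for economic reasons, counts as employed).
Unemployed = 139.34 thousand.
Labor force = 3,086.99 + 139.34 = 3,226.33 thousand.
Not in labor force = 312.42 + 341.76 + 465.01 = 1,119.19 thousand (those not working and not actively searching are outside the labor force).
Civilian working-age population = 3,226.33 + 1,119.19 = 4,345.52 thousand.
Unemployment rate = 139.34 / 3,226.33 = 4.32%.
Labor force participation rate = 3,226.33 / 4,345.52 = 74.24%.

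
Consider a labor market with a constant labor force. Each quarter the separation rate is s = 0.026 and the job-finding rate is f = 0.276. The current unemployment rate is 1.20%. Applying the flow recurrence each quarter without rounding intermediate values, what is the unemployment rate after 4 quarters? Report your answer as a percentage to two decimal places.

Unemployment rate after four quarters ≈ 6.85%.

With a fixed labor force, u_{t+1} = u_t + s·(1−u_t) − f·u_t = u_t·(1−s−f) + s.
Here 1−s−f = 0.698 and s = 0.026.
u_1 = 0.012000 × 0.698 + 0.026 = 0.034376.
u_2 = 0.034376 × 0.698 + 0.026 = 0.049994.
u_3 = 0.049994 × 0.698 + 0.026 = 0.060896.
u_4 = 0.060896 × 0.698 + 0.026 = 0.068505.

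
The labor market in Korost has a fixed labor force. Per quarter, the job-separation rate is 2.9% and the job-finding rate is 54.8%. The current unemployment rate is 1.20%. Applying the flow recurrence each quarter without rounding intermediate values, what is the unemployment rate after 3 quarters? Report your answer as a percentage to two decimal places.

With a fixed labor force, u_{t+1} = u_t + s·(1−u_t) − f·u_t = u_t·(1−s−f) + s.
Here 1−s−f = 0.423 and s = 0.029.
u_1 = 0.012000 × 0.423 + 0.029 = 0.034076.
u_2 = 0.034076 × 0.423 + 0.029 = 0.043414.
u_3 = 0.043414 × 0.423 + 0.029 = 0.047364.

Unemployment rate after three quarters ≈ 4.74%.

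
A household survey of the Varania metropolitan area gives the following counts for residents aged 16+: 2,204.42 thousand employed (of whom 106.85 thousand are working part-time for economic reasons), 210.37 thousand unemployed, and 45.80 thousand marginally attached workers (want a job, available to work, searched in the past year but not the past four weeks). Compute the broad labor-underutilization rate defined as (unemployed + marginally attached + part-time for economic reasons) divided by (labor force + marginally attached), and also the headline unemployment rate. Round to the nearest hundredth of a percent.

Labor force = 2,204.42 + 210.37 = 2,414.79 thousand.
Numerator = 210.37 + 45.80 + 106.85 = 363.02 thousand.
Denominator = 2,414.79 + 45.80 = 2,460.59 thousand.
Broad rate = 363.02 / 2,460.59 = 14.75%.
Headline unemployment rate = 210.37 / 2,414.79 = 8.71%.

Broad underutilization rate ≈ 14.75%; headline unemployment rate ≈ 8.71%.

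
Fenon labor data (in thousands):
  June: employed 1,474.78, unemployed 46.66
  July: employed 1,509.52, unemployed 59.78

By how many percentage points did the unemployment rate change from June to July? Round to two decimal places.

The unemployment rate changed by +0.74 percentage points.

June: labor force = 1,474.78 + 46.66 = 1,521.44; u = 46.66/1,521.44 = 3.07%.
July: labor force = 1,509.52 + 59.78 = 1,569.30; u = 59.78/1,569.30 = 3.81%.
Change = 3.81% − 3.07% = +0.74 pp.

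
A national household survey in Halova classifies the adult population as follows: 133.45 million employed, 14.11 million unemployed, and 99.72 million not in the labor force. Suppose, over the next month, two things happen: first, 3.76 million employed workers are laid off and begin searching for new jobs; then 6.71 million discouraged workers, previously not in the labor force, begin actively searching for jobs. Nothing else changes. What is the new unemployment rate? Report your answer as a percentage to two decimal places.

Initially, labor force = 133.45 + 14.11 = 147.56 million, so u = 14.11/147.56 = 9.56%.
After the first change, employed falls and unemployed rises by 3.76; labor force unchanged → E = 129.69, U = 17.87, labor force = 147.56 million.
After the second change, unemployed and labor force both rise by 6.71 → E = 129.69, U = 24.58, labor force = 154.27 million.
New unemployment rate = 24.58 / 154.27 = 15.93%.

New unemployment rate ≈ 15.93%.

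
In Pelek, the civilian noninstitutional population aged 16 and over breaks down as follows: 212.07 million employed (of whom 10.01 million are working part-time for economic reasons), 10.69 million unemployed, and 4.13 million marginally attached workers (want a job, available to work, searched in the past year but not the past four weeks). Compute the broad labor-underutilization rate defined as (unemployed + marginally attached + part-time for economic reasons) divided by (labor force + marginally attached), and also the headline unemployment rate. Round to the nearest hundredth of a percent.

Broad underutilization rate ≈ 10.94%; headline unemployment rate ≈ 4.80%.

Labor force = 212.07 + 10.69 = 222.76 million.
Numerator = 10.69 + 4.13 + 10.01 = 24.83 million.
Denominator = 222.76 + 4.13 = 226.89 million.
Broad rate = 24.83 / 226.89 = 10.94%.
Headline unemployment rate = 10.69 / 222.76 = 4.80%.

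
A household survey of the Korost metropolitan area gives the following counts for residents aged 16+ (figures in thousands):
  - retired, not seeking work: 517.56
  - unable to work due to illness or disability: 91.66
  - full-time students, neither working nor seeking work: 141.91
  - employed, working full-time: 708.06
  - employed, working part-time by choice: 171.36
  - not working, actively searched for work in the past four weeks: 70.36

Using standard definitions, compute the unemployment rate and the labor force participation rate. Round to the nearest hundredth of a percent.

Employed = 708.06 + 171.36 = 879.42 thousand.
Unemployed = 70.36 thousand.
Labor force = 879.42 + 70.36 = 949.78 thousand.
Not in labor force = 517.56 + 91.66 + 141.91 = 751.13 thousand (those not working and not actively searching are outside the labor force).
Civilian working-age population = 949.78 + 751.13 = 1,700.91 thousand.
Unemployment rate = 70.36 / 949.78 = 7.41%.
Labor force participation rate = 949.78 / 1,700.91 = 55.84%.

Unemployment rate ≈ 7.41%; labor force participation rate ≈ 55.84%.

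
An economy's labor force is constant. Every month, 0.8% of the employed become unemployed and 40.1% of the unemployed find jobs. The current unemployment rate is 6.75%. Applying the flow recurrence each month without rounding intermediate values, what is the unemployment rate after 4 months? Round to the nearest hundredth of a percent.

With a fixed labor force, u_{t+1} = u_t + s·(1−u_t) − f·u_t = u_t·(1−s−f) + s.
Here 1−s−f = 0.591 and s = 0.008.
u_1 = 0.067500 × 0.591 + 0.008 = 0.047892.
u_2 = 0.047892 × 0.591 + 0.008 = 0.036304.
u_3 = 0.036304 × 0.591 + 0.008 = 0.029456.
u_4 = 0.029456 × 0.591 + 0.008 = 0.025408.

Unemployment rate after four months ≈ 2.54%.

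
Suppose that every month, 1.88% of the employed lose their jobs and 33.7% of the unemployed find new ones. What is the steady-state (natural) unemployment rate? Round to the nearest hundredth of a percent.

Steady-state unemployment rate ≈ 5.28%.

At steady state the flows balance: s·E = f·U, so U/(E+U) = s/(s+f).
u* = 1.88 / (1.88 + 33.7) = 1.88 / 35.58 = 5.28%.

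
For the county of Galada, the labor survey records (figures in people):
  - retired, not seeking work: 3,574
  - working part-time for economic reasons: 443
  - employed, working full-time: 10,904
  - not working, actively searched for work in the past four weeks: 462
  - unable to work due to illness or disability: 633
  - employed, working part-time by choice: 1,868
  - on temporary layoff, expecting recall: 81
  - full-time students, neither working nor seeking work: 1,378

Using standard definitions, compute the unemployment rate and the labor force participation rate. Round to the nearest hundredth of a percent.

Unemployment rate ≈ 3.95%; labor force participation rate ≈ 71.13%.

Employed = 443 + 10,904 + 1,868 = 13,215 (anyone who worked, including part-time for economic reasons, counts as employed).
Unemployed = 462 + 81 = 543 (jobless and actively searching, or on temporary layoff).
Labor force = 13,215 + 543 = 13,758.
Not in labor force = 3,574 + 633 + 1,378 = 5,585 (those not working and not actively searching are outside the labor force).
Civilian working-age population = 13,758 + 5,585 = 19,343.
Unemployment rate = 543 / 13,758 = 3.95%.
Labor force participation rate = 13,758 / 19,343 = 71.13%.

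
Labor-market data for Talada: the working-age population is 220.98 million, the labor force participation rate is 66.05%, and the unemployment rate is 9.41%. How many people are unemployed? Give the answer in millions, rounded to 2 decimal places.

Labor force = 0.6605 × 220.98 = 145.96 million.
Unemployed = 0.0941 × 145.96 ≈ 13.73 million.

About 13.73 million are unemployed.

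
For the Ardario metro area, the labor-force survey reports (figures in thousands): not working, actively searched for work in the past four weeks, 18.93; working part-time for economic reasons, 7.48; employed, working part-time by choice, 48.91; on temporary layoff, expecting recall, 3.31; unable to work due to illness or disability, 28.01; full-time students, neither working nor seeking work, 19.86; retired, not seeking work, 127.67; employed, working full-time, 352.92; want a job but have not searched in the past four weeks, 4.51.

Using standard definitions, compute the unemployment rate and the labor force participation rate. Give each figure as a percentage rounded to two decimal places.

Unemployment rate ≈ 5.15%; labor force participation rate ≈ 70.56%.

Employed = 7.48 + 48.91 + 352.92 = 409.31 thousand (anyone who worked, including part-time for economic reasons, counts as employed).
Unemployed = 18.93 + 3.31 = 22.24 thousand (jobless and actively searching, or on temporary layoff).
Labor force = 409.31 + 22.24 = 431.55 thousand.
Not in labor force = 28.01 + 19.86 + 127.67 + 4.51 = 180.05 thousand (those not working and not actively searching are outside the labor force — including those who want a job but have given up searching).
Civilian working-age population = 431.55 + 180.05 = 611.60 thousand.
Unemployment rate = 22.24 / 431.55 = 5.15%.
Labor force participation rate = 431.55 / 611.60 = 70.56%.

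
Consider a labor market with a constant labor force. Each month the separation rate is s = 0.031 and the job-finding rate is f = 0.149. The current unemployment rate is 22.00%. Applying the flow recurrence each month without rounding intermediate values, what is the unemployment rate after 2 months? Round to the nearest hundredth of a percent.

Unemployment rate after two months ≈ 20.43%.

With a fixed labor force, u_{t+1} = u_t + s·(1−u_t) − f·u_t = u_t·(1−s−f) + s.
Here 1−s−f = 0.820 and s = 0.031.
u_1 = 0.220000 × 0.820 + 0.031 = 0.211400.
u_2 = 0.211400 × 0.820 + 0.031 = 0.204348.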